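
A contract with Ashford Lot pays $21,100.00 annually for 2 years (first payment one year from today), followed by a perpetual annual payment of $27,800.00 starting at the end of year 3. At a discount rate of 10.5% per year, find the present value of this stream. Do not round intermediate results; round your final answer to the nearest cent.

PV of 2-year annuity: $21,100.00 × [1 − (1+0.105)^−2] / 0.105 = 36375.58609
Perpetuity value at year 2: $27,800.00 / 0.105 = 264761.90476
PV of perpetuity: 264761.90476 / (1+0.105)^2 = 216835.77712
Total PV = 36375.58609 + 216835.77712 = 253211.36321

$253211.36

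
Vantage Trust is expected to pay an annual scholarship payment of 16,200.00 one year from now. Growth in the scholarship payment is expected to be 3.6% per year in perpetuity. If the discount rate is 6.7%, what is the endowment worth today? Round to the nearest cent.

Growing perpetuity: P = D₁ / (r − g) = 16,200.0000 / (0.067 − 0.036) = 522,580.65

522580.65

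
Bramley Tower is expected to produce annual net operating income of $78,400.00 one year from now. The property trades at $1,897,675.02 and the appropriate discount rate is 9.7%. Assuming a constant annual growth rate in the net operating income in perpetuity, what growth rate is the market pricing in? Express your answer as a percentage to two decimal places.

P = D₁/(r−g) ⇒ g = r − D₁/P = 0.097 − $78,400.00/$1,897,675.02 = 0.055686

5.57%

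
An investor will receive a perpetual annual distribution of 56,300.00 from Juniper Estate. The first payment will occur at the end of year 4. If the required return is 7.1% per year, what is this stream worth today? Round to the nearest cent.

Value at end of year 3: C / r = 56,300.00 / 0.071 = 792,957.7465
Discount to today: PV = 792,957.7465 / (1 + 0.071)^3 = 792,957.7465 / 1.228481 = 645,478.28

645478.28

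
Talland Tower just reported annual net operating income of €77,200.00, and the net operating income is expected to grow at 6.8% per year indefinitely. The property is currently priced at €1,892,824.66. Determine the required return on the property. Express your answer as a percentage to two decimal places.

11.16%

D₁ = €77,200.00 × 1.068 = €82,449.6000
P = D₁/(r − g) ⇒ r = D₁/P + g = €82,449.6000/€1,892,824.66 + 0.068 = 0.043559 + 0.068 = 0.111559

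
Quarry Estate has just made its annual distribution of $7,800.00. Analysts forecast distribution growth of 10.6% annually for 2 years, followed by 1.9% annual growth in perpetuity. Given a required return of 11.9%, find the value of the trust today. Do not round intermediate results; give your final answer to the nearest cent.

$92975.16

D_1 = 8626.80000
D_2 = 9541.24080
Terminal value at year 2: TV = D_2×(1+g_2)/(r−g_2) = 9722.52438/0.1 = 97225.24375
P_0 = D_1/(1+r)^1 + D_2/(1+r)^2 + TV/(1+r)^2
    = 7709.38338 + 7619.81950 + 77645.96066 = 92975.16354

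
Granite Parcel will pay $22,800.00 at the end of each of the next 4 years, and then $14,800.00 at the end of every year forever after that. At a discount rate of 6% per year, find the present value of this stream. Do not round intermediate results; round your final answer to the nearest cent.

$274387.51

PV of 4-year annuity: $22,800.00 × [1 − (1+0.06)^−4] / 0.06 = 79004.40797
Perpetuity value at year 4: $14,800.00 / 0.06 = 246666.66667
PV of perpetuity: 246666.66667 / (1+0.06)^4 = 195383.10360
Total PV = 79004.40797 + 195383.10360 = 274387.51157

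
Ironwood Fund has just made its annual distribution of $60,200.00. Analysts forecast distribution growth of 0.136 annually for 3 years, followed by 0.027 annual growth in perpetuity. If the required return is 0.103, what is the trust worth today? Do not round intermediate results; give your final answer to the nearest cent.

D_1 = 68387.20000
D_2 = 77687.85920
D_3 = 88253.40805
Terminal value at year 3: TV = D_3×(1+g_2)/(r−g_2) = 90636.25007/0.076 = 1192582.23774
P_0 = D_1/(1+r)^1 + D_2/(1+r)^2 + D_3/(1+r)^3 + TV/(1+r)^3
    = 62001.08794 + 63856.06156 + 65766.53303 + 888713.54504 = 1080337.22758

$1080337.23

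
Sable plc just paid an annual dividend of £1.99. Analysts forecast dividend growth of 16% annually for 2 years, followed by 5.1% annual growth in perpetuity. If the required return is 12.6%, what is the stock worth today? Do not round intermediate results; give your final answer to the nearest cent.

D_1 = 2.30840
D_2 = 2.67774
Terminal value at year 2: TV = D_2×(1+g_2)/(r−g_2) = 2.81431/0.075 = 37.52412
P_0 = D_1/(1+r)^1 + D_2/(1+r)^2 + TV/(1+r)^2
    = 2.05009 + 2.11199 + 29.59605 = 33.75813

£33.76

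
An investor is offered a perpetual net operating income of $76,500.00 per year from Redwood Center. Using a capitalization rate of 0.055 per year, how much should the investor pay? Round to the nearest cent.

$1390909.09

Level perpetuity: PV = C / r = $76,500.00 / 0.055 = $1,390,909.09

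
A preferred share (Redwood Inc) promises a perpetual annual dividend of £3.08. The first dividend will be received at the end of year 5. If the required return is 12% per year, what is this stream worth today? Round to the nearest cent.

£16.31

Value at end of year 4: C / r = £3.08 / 0.12 = £25.6667
Discount to today: PV = £25.6667 / (1 + 0.12)^4 = £25.6667 / 1.573519 = £16.31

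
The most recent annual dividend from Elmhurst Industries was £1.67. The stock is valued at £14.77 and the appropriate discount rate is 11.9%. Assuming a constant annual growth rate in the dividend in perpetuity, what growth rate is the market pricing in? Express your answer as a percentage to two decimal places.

0.53%

P = D₀(1+g)/(r−g) ⇒ P(r−g) = D₀(1+g) ⇒ g(P+D₀) = P·r − D₀
g = (P·r − D₀)/(P + D₀) = (£14.77×0.119 − £1.67) / (£14.77 + £1.67) = 0.005330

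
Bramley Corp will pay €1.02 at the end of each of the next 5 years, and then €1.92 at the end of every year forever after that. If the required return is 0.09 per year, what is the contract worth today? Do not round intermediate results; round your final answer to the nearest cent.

PV of 5-year annuity: €1.02 × [1 − (1+0.09)^−5] / 0.09 = 3.96744
Perpetuity value at year 5: €1.92 / 0.09 = 21.33333
PV of perpetuity: 21.33333 / (1+0.09)^5 = 13.86520
Total PV = 3.96744 + 13.86520 = 17.83265

€17.83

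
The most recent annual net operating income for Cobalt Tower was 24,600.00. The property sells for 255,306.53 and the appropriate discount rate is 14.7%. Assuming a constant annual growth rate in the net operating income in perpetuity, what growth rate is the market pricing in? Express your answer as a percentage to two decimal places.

P = D₀(1+g)/(r−g) ⇒ P(r−g) = D₀(1+g) ⇒ g(P+D₀) = P·r − D₀
g = (P·r − D₀)/(P + D₀) = (255,306.53×0.147 − 24,600.00) / (255,306.53 + 24,600.00) = 0.046194

4.62%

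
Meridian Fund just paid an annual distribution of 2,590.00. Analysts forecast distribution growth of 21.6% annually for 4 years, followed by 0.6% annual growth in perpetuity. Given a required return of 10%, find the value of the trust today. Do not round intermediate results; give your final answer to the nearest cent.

54788.43

D_1 = 3149.44000
D_2 = 3829.71904
D_3 = 4656.93835
D_4 = 5662.83704
Terminal value at year 4: TV = D_4×(1+g_2)/(r−g_2) = 5696.81406/0.094 = 60604.40488
P_0 = D_1/(1+r)^1 + D_2/(1+r)^2 + D_3/(1+r)^3 + D_4/(1+r)^4 + TV/(1+r)^4
    = 2863.12727 + 3165.05706 + 3498.82671 + 3867.79389 + 41393.62399 = 54788.42892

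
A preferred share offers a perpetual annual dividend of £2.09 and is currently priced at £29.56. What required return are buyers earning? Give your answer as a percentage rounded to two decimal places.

P = C/r ⇒ r = C/P = £2.09/£29.56 = 0.070704

7.07%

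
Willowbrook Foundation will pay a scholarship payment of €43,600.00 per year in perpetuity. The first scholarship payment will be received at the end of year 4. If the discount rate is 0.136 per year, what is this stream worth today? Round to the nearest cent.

€218681.77

Value at end of year 3: C / r = €43,600.00 / 0.136 = €320,588.2353
Discount to today: PV = €320,588.2353 / (1 + 0.136)^3 = €320,588.2353 / 1.466003 = €218,681.77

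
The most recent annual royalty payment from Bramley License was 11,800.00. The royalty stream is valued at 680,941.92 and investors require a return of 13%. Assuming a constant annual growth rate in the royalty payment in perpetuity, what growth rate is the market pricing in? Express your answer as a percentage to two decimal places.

11.08%

P = D₀(1+g)/(r−g) ⇒ P(r−g) = D₀(1+g) ⇒ g(P+D₀) = P·r − D₀
g = (P·r − D₀)/(P + D₀) = (680,941.92×0.13 − 11,800.00) / (680,941.92 + 11,800.00) = 0.110752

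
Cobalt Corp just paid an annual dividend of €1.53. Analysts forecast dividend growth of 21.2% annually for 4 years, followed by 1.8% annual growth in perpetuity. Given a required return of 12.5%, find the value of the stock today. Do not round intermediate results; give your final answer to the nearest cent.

D_1 = 1.85436
D_2 = 2.24748
D_3 = 2.72395
D_4 = 3.30143
Terminal value at year 4: TV = D_4×(1+g_2)/(r−g_2) = 3.36085/0.107 = 31.40985
P_0 = D_1/(1+r)^1 + D_2/(1+r)^2 + D_3/(1+r)^3 + D_4/(1+r)^4 + TV/(1+r)^4
    = 1.64832 + 1.77579 + 1.91312 + 2.06107 + 19.60902 = 27.00731

€27.01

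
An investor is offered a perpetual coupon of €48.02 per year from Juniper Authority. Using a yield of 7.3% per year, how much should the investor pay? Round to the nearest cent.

Level perpetuity: PV = C / r = €48.02 / 0.073 = €657.81

€657.81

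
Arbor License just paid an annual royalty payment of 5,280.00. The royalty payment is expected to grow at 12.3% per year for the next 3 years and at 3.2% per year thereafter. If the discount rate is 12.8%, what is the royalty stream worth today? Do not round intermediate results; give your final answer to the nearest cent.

71708.54

D_1 = 5929.44000
D_2 = 6658.76112
D_3 = 7477.78874
Terminal value at year 3: TV = D_3×(1+g_2)/(r−g_2) = 7717.07798/0.096 = 80386.22893
P_0 = D_1/(1+r)^1 + D_2/(1+r)^2 + D_3/(1+r)^3 + TV/(1+r)^3
    = 5256.59574 + 5233.29523 + 5210.09800 + 56008.55351 = 71708.54249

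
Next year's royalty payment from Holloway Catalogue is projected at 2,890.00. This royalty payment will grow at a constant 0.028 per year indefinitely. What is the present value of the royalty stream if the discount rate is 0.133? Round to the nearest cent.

Growing perpetuity: P = D₁ / (r − g) = 2,890.0000 / (0.133 − 0.028) = 27,523.81

27523.81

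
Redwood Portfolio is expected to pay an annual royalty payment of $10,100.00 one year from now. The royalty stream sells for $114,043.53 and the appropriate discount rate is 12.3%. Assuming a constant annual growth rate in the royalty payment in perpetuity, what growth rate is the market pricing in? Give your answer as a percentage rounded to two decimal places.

P = D₁/(r−g) ⇒ g = r − D₁/P = 0.123 − $10,100.00/$114,043.53 = 0.034437

3.44%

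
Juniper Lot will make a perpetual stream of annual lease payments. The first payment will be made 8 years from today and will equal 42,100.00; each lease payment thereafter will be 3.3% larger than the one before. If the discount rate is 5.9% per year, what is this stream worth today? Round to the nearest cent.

1084019.33

Value at end of year 7: C₁ / (r − g) = 42,100.00 / (0.059 − 0.033) = 1,619,230.7692
Discount to today: PV = 1,619,230.7692 / (1 + 0.059)^7 = 1,619,230.7692 / 1.493729 = 1,084,019.33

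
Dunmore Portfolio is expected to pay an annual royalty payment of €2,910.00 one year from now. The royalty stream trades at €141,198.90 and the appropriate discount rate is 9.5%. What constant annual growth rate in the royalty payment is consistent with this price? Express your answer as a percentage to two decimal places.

P = D₁/(r−g) ⇒ g = r − D₁/P = 0.095 − €2,910.00/€141,198.90 = 0.074391

7.44%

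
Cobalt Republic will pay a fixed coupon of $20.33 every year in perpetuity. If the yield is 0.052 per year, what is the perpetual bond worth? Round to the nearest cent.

Level perpetuity: PV = C / r = $20.33 / 0.052 = $390.96

$390.96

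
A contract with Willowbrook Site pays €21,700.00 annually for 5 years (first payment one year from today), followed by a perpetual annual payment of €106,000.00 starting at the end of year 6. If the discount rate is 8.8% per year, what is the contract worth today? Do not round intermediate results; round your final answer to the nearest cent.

PV of 5-year annuity: €21,700.00 × [1 − (1+0.088)^−5] / 0.088 = 84845.26828
Perpetuity value at year 5: €106,000.00 / 0.088 = 1204545.45455
PV of perpetuity: 1204545.45455 / (1+0.088)^5 = 790093.91366
Total PV = 84845.26828 + 790093.91366 = 874939.18194

€874939.18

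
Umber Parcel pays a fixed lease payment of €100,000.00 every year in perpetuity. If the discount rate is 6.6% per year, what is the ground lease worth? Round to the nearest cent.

Level perpetuity: PV = C / r = €100,000.00 / 0.066 = €1,515,151.52

€1515151.52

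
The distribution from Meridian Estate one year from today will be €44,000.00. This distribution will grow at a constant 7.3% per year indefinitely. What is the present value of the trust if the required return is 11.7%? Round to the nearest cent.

€1000000.00

Growing perpetuity: P = D₁ / (r − g) = €44,000.0000 / (0.117 − 0.073) = €1,000,000.00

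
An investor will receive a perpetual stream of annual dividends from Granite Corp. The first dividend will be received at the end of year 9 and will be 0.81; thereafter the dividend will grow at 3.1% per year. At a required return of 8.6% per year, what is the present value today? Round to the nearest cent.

7.61

Value at end of year 8: C₁ / (r − g) = 0.81 / (0.086 − 0.031) = 14.7273
Discount to today: PV = 14.7273 / (1 + 0.086)^8 = 14.7273 / 1.934811 = 7.61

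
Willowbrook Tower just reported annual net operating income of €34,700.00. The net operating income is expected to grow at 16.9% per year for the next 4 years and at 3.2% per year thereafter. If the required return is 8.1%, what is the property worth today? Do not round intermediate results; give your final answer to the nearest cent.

D_1 = 40564.30000
D_2 = 47419.66670
D_3 = 55433.59037
D_4 = 64801.86715
Terminal value at year 4: TV = D_4×(1+g_2)/(r−g_2) = 66875.52689/0.049 = 1364806.67130
P_0 = D_1/(1+r)^1 + D_2/(1+r)^2 + D_3/(1+r)^3 + D_4/(1+r)^4 + TV/(1+r)^4
    = 37524.79186 + 40579.53902 + 43882.96126 + 47455.30223 + 999466.77345 = 1168909.36781

€1168909.37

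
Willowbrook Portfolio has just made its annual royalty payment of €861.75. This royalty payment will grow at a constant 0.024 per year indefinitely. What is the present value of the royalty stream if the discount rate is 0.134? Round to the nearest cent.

€8022.11

D₁ = D₀ × (1 + g) = €861.75 × 1.024 = €882.4320
Growing perpetuity: P = D₁ / (r − g) = €882.4320 / (0.134 − 0.024) = €8,022.11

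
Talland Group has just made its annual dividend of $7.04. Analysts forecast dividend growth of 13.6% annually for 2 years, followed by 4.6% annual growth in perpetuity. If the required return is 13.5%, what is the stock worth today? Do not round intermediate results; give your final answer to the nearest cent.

$96.98

D_1 = 7.99744
D_2 = 9.08509
Terminal value at year 2: TV = D_2×(1+g_2)/(r−g_2) = 9.50301/0.089 = 106.77535
P_0 = D_1/(1+r)^1 + D_2/(1+r)^2 + TV/(1+r)^2
    = 7.04620 + 7.05241 + 82.88564 = 96.98425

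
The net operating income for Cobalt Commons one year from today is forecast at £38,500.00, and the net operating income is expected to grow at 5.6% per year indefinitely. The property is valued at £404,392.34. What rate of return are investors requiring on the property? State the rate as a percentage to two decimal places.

P = D₁/(r − g) ⇒ r = D₁/P + g = £38,500.0000/£404,392.34 + 0.056 = 0.095205 + 0.056 = 0.151205

15.12%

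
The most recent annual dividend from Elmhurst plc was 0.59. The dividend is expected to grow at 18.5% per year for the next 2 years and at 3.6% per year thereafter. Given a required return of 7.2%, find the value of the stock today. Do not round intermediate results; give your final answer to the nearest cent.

D_1 = 0.69915
D_2 = 0.82849
Terminal value at year 2: TV = D_2×(1+g_2)/(r−g_2) = 0.85832/0.036 = 23.84218
P_0 = D_1/(1+r)^1 + D_2/(1+r)^2 + TV/(1+r)^2
    = 0.65219 + 0.72094 + 20.74705 = 22.12018

22.12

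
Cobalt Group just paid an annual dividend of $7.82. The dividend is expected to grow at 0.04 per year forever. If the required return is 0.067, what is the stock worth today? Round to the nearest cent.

D₁ = D₀ × (1 + g) = $7.82 × 1.04 = $8.1328
Growing perpetuity: P = D₁ / (r − g) = $8.1328 / (0.067 − 0.04) = $301.21

$301.21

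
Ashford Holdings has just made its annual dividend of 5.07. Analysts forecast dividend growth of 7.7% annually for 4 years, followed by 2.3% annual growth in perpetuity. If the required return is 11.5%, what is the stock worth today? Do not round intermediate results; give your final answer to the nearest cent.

67.68

D_1 = 5.46039
D_2 = 5.88084
D_3 = 6.33366
D_4 = 6.82136
Terminal value at year 4: TV = D_4×(1+g_2)/(r−g_2) = 6.97825/0.092 = 75.85052
P_0 = D_1/(1+r)^1 + D_2/(1+r)^2 + D_3/(1+r)^3 + D_4/(1+r)^4 + TV/(1+r)^4
    = 4.89721 + 4.73031 + 4.56910 + 4.41338 + 49.07486 = 67.68486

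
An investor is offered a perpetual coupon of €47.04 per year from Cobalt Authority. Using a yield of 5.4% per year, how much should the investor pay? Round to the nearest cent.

€871.11

Level perpetuity: PV = C / r = €47.04 / 0.054 = €871.11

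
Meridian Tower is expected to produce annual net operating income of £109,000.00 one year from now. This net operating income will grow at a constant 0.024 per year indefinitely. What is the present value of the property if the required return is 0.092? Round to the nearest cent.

£1602941.18

Growing perpetuity: P = D₁ / (r − g) = £109,000.0000 / (0.092 − 0.024) = £1,602,941.18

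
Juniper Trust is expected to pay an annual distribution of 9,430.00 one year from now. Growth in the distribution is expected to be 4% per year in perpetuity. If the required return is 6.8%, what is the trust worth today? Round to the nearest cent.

Growing perpetuity: P = D₁ / (r − g) = 9,430.0000 / (0.068 − 0.04) = 336,785.71

336785.71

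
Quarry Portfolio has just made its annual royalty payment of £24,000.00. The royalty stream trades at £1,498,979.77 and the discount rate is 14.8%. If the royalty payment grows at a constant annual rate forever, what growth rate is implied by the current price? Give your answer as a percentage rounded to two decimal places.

12.99%

P = D₀(1+g)/(r−g) ⇒ P(r−g) = D₀(1+g) ⇒ g(P+D₀) = P·r − D₀
g = (P·r − D₀)/(P + D₀) = (£1,498,979.77×0.148 − £24,000.00) / (£1,498,979.77 + £24,000.00) = 0.129909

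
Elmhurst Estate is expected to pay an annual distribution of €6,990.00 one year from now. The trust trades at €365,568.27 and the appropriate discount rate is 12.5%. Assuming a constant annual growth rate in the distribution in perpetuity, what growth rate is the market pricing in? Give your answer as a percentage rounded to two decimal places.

P = D₁/(r−g) ⇒ g = r − D₁/P = 0.125 − €6,990.00/€365,568.27 = 0.105879

10.59%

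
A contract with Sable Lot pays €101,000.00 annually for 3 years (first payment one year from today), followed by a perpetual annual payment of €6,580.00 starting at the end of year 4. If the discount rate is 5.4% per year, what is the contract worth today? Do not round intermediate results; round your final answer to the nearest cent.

PV of 3-year annuity: €101,000.00 × [1 − (1+0.054)^−3] / 0.054 = 272999.42295
Perpetuity value at year 3: €6,580.00 / 0.054 = 121851.85185
PV of perpetuity: 121851.85185 / (1+0.054)^3 = 104066.34489
Total PV = 272999.42295 + 104066.34489 = 377065.76784

€377065.77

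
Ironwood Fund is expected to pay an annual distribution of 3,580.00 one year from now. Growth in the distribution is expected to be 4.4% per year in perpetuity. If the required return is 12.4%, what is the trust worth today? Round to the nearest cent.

Growing perpetuity: P = D₁ / (r − g) = 3,580.0000 / (0.124 − 0.044) = 44,750.00

44750.00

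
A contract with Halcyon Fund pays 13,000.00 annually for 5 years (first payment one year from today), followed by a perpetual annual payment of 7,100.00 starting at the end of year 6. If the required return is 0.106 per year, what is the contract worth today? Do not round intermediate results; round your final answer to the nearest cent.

PV of 5-year annuity: 13,000.00 × [1 − (1+0.106)^−5] / 0.106 = 48534.06242
Perpetuity value at year 5: 7,100.00 / 0.106 = 66981.13208
PV of perpetuity: 66981.13208 / (1+0.106)^5 = 40474.06722
Total PV = 48534.06242 + 40474.06722 = 89008.12963

89008.13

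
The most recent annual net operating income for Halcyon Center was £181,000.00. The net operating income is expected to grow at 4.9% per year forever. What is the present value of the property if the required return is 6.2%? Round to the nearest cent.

£14605307.69

D₁ = D₀ × (1 + g) = £181,000.00 × 1.049 = £189,869.0000
Growing perpetuity: P = D₁ / (r − g) = £189,869.0000 / (0.062 − 0.049) = £14,605,307.69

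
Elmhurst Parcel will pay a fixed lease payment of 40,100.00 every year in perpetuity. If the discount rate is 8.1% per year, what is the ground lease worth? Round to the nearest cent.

495061.73

Level perpetuity: PV = C / r = 40,100.00 / 0.081 = 495,061.73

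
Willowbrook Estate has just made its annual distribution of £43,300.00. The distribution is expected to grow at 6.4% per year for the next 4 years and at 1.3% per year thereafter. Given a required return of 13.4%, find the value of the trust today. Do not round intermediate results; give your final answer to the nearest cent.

£429019.42

D_1 = 46071.20000
D_2 = 49019.75680
D_3 = 52157.02124
D_4 = 55495.07059
Terminal value at year 4: TV = D_4×(1+g_2)/(r−g_2) = 56216.50651/0.121 = 464599.22737
P_0 = D_1/(1+r)^1 + D_2/(1+r)^2 + D_3/(1+r)^3 + D_4/(1+r)^4 + TV/(1+r)^4
    = 40627.16049 + 38119.31108 + 35766.26719 + 33558.47292 + 280948.20714 = 429019.41882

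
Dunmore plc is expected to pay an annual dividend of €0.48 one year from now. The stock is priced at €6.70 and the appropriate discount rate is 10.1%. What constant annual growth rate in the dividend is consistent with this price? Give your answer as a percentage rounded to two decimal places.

P = D₁/(r−g) ⇒ g = r − D₁/P = 0.101 − €0.48/€6.70 = 0.029358

2.94%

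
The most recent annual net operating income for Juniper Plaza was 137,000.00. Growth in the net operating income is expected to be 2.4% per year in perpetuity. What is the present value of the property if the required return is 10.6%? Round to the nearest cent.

1710829.27

D₁ = D₀ × (1 + g) = 137,000.00 × 1.024 = 140,288.0000
Growing perpetuity: P = D₁ / (r − g) = 140,288.0000 / (0.106 − 0.024) = 1,710,829.27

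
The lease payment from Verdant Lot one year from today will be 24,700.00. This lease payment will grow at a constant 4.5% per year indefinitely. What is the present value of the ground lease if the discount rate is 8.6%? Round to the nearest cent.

Growing perpetuity: P = D₁ / (r − g) = 24,700.0000 / (0.086 − 0.045) = 602,439.02

602439.02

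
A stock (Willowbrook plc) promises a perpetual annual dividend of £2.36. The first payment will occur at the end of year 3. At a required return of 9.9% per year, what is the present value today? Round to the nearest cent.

£19.74

Value at end of year 2: C / r = £2.36 / 0.099 = £23.8384
Discount to today: PV = £23.8384 / (1 + 0.099)^2 = £23.8384 / 1.207801 = £19.74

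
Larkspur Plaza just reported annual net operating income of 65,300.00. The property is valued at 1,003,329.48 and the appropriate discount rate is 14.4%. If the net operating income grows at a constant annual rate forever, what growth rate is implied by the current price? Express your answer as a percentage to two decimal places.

7.41%

P = D₀(1+g)/(r−g) ⇒ P(r−g) = D₀(1+g) ⇒ g(P+D₀) = P·r − D₀
g = (P·r − D₀)/(P + D₀) = (1,003,329.48×0.144 − 65,300.00) / (1,003,329.48 + 65,300.00) = 0.074094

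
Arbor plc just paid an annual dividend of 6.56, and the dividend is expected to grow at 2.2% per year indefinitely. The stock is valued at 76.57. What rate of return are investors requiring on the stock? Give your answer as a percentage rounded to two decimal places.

D₁ = 6.56 × 1.022 = 6.7043
P = D₁/(r − g) ⇒ r = D₁/P + g = 6.7043/76.57 + 0.022 = 0.087558 + 0.022 = 0.109558

10.96%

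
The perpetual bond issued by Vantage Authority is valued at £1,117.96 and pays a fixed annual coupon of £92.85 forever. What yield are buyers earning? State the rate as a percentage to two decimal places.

8.31%

P = C/r ⇒ r = C/P = £92.85/£1,117.96 = 0.083053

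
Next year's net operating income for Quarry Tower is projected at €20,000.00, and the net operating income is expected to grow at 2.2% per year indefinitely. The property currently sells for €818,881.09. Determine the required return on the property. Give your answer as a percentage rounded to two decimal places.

P = D₁/(r − g) ⇒ r = D₁/P + g = €20,000.0000/€818,881.09 + 0.022 = 0.024424 + 0.022 = 0.046424

4.64%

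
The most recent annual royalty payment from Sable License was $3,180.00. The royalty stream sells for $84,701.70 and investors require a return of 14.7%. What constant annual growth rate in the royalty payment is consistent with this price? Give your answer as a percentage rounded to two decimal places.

P = D₀(1+g)/(r−g) ⇒ P(r−g) = D₀(1+g) ⇒ g(P+D₀) = P·r − D₀
g = (P·r − D₀)/(P + D₀) = ($84,701.70×0.147 − $3,180.00) / ($84,701.70 + $3,180.00) = 0.105496

10.55%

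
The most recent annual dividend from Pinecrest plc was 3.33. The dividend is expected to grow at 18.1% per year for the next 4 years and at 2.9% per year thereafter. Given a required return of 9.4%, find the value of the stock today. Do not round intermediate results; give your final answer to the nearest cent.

87.78

D_1 = 3.93273
D_2 = 4.64455
D_3 = 5.48522
D_4 = 6.47804
Terminal value at year 4: TV = D_4×(1+g_2)/(r−g_2) = 6.66591/0.065 = 102.55240
P_0 = D_1/(1+r)^1 + D_2/(1+r)^2 + D_3/(1+r)^3 + D_4/(1+r)^4 + TV/(1+r)^4
    = 3.59482 + 3.88069 + 4.18930 + 4.52246 + 71.59399 = 87.78126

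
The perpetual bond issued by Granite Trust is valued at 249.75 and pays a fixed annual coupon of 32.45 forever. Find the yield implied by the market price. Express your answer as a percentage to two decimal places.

P = C/r ⇒ r = C/P = 32.45/249.75 = 0.129930

12.99%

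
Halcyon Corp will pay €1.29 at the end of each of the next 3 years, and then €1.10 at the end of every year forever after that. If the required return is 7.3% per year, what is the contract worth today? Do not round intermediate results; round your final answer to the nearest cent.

PV of 3-year annuity: €1.29 × [1 − (1+0.073)^−3] / 0.073 = 3.36690
Perpetuity value at year 3: €1.10 / 0.073 = 15.06849
PV of perpetuity: 15.06849 / (1+0.073)^3 = 12.19750
Total PV = 3.36690 + 12.19750 = 15.56439

€15.56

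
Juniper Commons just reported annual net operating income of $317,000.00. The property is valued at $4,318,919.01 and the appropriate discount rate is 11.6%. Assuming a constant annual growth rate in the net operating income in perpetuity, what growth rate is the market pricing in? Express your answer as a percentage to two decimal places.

P = D₀(1+g)/(r−g) ⇒ P(r−g) = D₀(1+g) ⇒ g(P+D₀) = P·r − D₀
g = (P·r − D₀)/(P + D₀) = ($4,318,919.01×0.116 − $317,000.00) / ($4,318,919.01 + $317,000.00) = 0.039689

3.97%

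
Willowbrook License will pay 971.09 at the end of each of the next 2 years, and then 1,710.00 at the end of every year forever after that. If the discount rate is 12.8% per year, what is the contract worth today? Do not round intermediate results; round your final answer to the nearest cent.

PV of 2-year annuity: 971.09 × [1 − (1+0.128)^−2] / 0.128 = 1624.10052
Perpetuity value at year 2: 1,710.00 / 0.128 = 13359.37500
PV of perpetuity: 13359.37500 / (1+0.128)^2 = 10499.48365
Total PV = 1624.10052 + 10499.48365 = 12123.58417

12123.58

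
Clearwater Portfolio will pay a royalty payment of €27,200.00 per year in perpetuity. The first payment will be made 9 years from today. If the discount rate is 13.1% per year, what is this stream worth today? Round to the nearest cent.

€77552.67

Value at end of year 8: C / r = €27,200.00 / 0.131 = €207,633.5878
Discount to today: PV = €207,633.5878 / (1 + 0.131)^8 = €207,633.5878 / 2.677323 = €77,552.67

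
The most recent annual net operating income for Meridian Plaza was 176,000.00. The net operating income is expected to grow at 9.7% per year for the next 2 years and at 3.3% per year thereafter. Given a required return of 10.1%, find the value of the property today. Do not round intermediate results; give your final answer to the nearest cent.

3004339.37

D_1 = 193072.00000
D_2 = 211799.98400
Terminal value at year 2: TV = D_2×(1+g_2)/(r−g_2) = 218789.38347/0.068 = 3217490.93341
P_0 = D_1/(1+r)^1 + D_2/(1+r)^2 + TV/(1+r)^2
    = 175360.58129 + 174723.48563 + 2654255.30371 = 3004339.37063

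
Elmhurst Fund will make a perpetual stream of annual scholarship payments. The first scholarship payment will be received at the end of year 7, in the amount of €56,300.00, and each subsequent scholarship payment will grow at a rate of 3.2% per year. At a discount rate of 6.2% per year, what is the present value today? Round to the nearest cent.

Value at end of year 6: C₁ / (r − g) = €56,300.00 / (0.062 − 0.032) = €1,876,666.6667
Discount to today: PV = €1,876,666.6667 / (1 + 0.062)^6 = €1,876,666.6667 / 1.434654 = €1,308,097.27

€1308097.27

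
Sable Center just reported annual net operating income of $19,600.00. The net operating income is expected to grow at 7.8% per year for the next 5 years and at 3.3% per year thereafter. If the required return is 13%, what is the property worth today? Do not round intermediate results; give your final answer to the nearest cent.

D_1 = 21128.80000
D_2 = 22776.84640
D_3 = 24553.44042
D_4 = 26468.60877
D_5 = 28533.16026
Terminal value at year 5: TV = D_5×(1+g_2)/(r−g_2) = 29474.75454/0.097 = 303863.44891
P_0 = D_1/(1+r)^1 + D_2/(1+r)^2 + D_3/(1+r)^3 + D_4/(1+r)^4 + D_5/(1+r)^5 + TV/(1+r)^5
    = 18698.05310 + 17837.61172 + 17016.76587 + 16233.69346 + 15486.65623 + 164924.90608 = 250197.68645

$250197.69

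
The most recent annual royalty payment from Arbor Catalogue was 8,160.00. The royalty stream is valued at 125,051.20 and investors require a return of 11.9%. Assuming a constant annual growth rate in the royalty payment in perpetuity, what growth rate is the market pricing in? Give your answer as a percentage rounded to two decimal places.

5.05%

P = D₀(1+g)/(r−g) ⇒ P(r−g) = D₀(1+g) ⇒ g(P+D₀) = P·r − D₀
g = (P·r − D₀)/(P + D₀) = (125,051.20×0.119 − 8,160.00) / (125,051.20 + 8,160.00) = 0.050454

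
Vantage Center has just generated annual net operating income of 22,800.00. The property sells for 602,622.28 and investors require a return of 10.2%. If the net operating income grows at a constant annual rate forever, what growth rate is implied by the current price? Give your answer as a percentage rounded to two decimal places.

P = D₀(1+g)/(r−g) ⇒ P(r−g) = D₀(1+g) ⇒ g(P+D₀) = P·r − D₀
g = (P·r − D₀)/(P + D₀) = (602,622.28×0.102 − 22,800.00) / (602,622.28 + 22,800.00) = 0.061826

6.18%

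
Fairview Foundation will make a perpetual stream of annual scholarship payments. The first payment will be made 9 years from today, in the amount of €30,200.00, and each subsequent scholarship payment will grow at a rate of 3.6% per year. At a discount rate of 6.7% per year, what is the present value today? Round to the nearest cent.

Value at end of year 8: C₁ / (r − g) = €30,200.00 / (0.067 − 0.036) = €974,193.5484
Discount to today: PV = €974,193.5484 / (1 + 0.067)^8 = €974,193.5484 / 1.680023 = €579,869.00

€579869.00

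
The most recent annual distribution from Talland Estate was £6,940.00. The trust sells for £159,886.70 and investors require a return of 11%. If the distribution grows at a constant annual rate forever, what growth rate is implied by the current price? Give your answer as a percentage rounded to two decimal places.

P = D₀(1+g)/(r−g) ⇒ P(r−g) = D₀(1+g) ⇒ g(P+D₀) = P·r − D₀
g = (P·r − D₀)/(P + D₀) = (£159,886.70×0.11 − £6,940.00) / (£159,886.70 + £6,940.00) = 0.063824

6.38%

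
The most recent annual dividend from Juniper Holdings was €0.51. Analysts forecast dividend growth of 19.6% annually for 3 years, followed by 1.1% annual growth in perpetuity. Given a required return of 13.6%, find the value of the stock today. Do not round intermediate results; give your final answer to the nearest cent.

D_1 = 0.60996
D_2 = 0.72951
D_3 = 0.87250
Terminal value at year 3: TV = D_3×(1+g_2)/(r−g_2) = 0.88209/0.125 = 7.05675
P_0 = D_1/(1+r)^1 + D_2/(1+r)^2 + D_3/(1+r)^3 + TV/(1+r)^3
    = 0.53694 + 0.56530 + 0.59515 + 4.81360 = 6.51098

€6.51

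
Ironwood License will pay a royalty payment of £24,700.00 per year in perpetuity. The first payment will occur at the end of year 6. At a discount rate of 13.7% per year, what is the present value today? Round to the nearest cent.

£94879.87

Value at end of year 5: C / r = £24,700.00 / 0.137 = £180,291.9708
Discount to today: PV = £180,291.9708 / (1 + 0.137)^5 = £180,291.9708 / 1.900213 = £94,879.87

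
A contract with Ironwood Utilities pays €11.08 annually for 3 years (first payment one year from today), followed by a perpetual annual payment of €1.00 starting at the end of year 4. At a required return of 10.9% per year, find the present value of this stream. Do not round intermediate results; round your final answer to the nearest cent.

€33.85

PV of 3-year annuity: €11.08 × [1 − (1+0.109)^−3] / 0.109 = 27.12352
Perpetuity value at year 3: €1.00 / 0.109 = 9.17431
PV of perpetuity: 9.17431 / (1+0.109)^3 = 6.72634
Total PV = 27.12352 + 6.72634 = 33.84986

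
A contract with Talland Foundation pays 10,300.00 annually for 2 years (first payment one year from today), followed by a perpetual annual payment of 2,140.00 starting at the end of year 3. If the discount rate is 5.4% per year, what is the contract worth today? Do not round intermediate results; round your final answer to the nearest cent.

54716.85

PV of 2-year annuity: 10,300.00 × [1 − (1+0.054)^−2] / 0.054 = 19043.92411
Perpetuity value at year 2: 2,140.00 / 0.054 = 39629.62963
PV of perpetuity: 39629.62963 / (1+0.054)^2 = 35672.93083
Total PV = 19043.92411 + 35672.93083 = 54716.85495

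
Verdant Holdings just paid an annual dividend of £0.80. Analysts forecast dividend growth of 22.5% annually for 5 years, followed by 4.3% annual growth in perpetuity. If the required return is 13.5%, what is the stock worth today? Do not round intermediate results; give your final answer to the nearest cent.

£18.34

D_1 = 0.98000
D_2 = 1.20050
D_3 = 1.47061
D_4 = 1.80150
D_5 = 2.20684
Terminal value at year 5: TV = D_5×(1+g_2)/(r−g_2) = 2.30173/0.092 = 25.01883
P_0 = D_1/(1+r)^1 + D_2/(1+r)^2 + D_3/(1+r)^3 + D_4/(1+r)^4 + D_5/(1+r)^5 + TV/(1+r)^5
    = 0.86344 + 0.93190 + 1.00580 + 1.08555 + 1.17163 + 13.28274 = 18.34106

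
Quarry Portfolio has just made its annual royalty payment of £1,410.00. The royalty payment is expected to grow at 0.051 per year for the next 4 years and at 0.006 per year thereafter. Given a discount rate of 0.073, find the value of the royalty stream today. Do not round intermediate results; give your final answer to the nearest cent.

£24844.19

D_1 = 1481.91000
D_2 = 1557.48741
D_3 = 1636.91927
D_4 = 1720.40215
Terminal value at year 4: TV = D_4×(1+g_2)/(r−g_2) = 1730.72456/0.067 = 25831.70990
P_0 = D_1/(1+r)^1 + D_2/(1+r)^2 + D_3/(1+r)^3 + D_4/(1+r)^4 + TV/(1+r)^4
    = 1381.09040 + 1352.77354 + 1325.03727 + 1297.86969 + 19487.41648 = 24844.18738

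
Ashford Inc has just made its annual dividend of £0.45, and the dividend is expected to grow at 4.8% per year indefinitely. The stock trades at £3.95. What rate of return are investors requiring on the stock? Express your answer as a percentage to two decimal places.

16.74%

D₁ = £0.45 × 1.048 = £0.4716
P = D₁/(r − g) ⇒ r = D₁/P + g = £0.4716/£3.95 + 0.048 = 0.119392 + 0.048 = 0.167392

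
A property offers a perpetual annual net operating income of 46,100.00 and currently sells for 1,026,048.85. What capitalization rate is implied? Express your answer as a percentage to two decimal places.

4.49%

P = C/r ⇒ r = C/P = 46,100.00/1,026,048.85 = 0.044930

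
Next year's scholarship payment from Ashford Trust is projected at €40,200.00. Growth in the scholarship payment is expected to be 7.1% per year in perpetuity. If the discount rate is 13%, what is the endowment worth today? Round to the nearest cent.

Growing perpetuity: P = D₁ / (r − g) = €40,200.0000 / (0.13 − 0.071) = €681,355.93

€681355.93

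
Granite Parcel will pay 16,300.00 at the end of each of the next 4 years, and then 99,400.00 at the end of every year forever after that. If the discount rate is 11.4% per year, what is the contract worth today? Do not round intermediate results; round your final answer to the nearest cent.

616303.06

PV of 4-year annuity: 16,300.00 × [1 − (1+0.114)^−4] / 0.114 = 50140.99009
Perpetuity value at year 4: 99,400.00 / 0.114 = 871929.82456
PV of perpetuity: 871929.82456 / (1+0.114)^4 = 566162.06901
Total PV = 50140.99009 + 566162.06901 = 616303.05911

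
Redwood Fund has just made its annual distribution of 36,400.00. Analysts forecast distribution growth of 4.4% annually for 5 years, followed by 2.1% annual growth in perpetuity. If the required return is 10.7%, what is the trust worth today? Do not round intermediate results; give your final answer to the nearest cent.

D_1 = 38001.60000
D_2 = 39673.67040
D_3 = 41419.31190
D_4 = 43241.76162
D_5 = 45144.39913
Terminal value at year 5: TV = D_5×(1+g_2)/(r−g_2) = 46092.43151/0.086 = 535958.50598
P_0 = D_1/(1+r)^1 + D_2/(1+r)^2 + D_3/(1+r)^3 + D_4/(1+r)^4 + D_5/(1+r)^5 + TV/(1+r)^5
    = 34328.45528 + 32374.80336 + 30532.33487 + 28794.72232 + 27155.99829 + 322398.53779 = 475584.85191

475584.85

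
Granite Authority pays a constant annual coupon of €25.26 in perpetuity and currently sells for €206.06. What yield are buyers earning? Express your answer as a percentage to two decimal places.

P = C/r ⇒ r = C/P = €25.26/€206.06 = 0.122586

12.26%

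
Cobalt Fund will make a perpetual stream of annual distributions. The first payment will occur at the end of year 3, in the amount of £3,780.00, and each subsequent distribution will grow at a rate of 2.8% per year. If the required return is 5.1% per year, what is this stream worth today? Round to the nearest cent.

Value at end of year 2: C₁ / (r − g) = £3,780.00 / (0.051 − 0.028) = £164,347.8261
Discount to today: PV = £164,347.8261 / (1 + 0.051)^2 = £164,347.8261 / 1.104601 = £148,784.79

£148784.79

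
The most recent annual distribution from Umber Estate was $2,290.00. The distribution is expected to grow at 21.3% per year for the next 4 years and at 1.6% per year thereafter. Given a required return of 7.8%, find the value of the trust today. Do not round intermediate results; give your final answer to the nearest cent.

$72569.70

D_1 = 2777.77000
D_2 = 3369.43501
D_3 = 4087.12467
D_4 = 4957.68222
Terminal value at year 4: TV = D_4×(1+g_2)/(r−g_2) = 5037.00514/0.062 = 81242.01833
P_0 = D_1/(1+r)^1 + D_2/(1+r)^2 + D_3/(1+r)^3 + D_4/(1+r)^4 + TV/(1+r)^4
    = 2576.78108 + 2899.47629 + 3262.58325 + 3671.16279 + 60159.69986 = 72569.70327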